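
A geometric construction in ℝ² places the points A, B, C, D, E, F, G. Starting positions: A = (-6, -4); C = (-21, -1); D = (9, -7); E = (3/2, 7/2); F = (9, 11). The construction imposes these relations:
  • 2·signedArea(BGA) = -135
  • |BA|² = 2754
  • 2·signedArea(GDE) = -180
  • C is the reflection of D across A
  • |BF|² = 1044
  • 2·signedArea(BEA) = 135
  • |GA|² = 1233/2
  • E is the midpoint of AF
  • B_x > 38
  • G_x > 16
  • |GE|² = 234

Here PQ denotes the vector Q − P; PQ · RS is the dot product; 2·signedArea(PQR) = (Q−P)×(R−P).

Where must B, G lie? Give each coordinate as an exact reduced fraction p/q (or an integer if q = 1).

1. B_x = 39  [line 15/2·x + -15/2·y + -120 = 0 ∩ |BF|² = 1044]
2. B_y = 23  [line 15/2·x + -15/2·y + -120 = 0 ∩ |BF|² = 1044]
   → B = (39, 23)
3. G_x = 33/2  [2·signedArea(BGA) = -135 ∩ 2·signedArea(GDE) = -180]
4. G_y = 13/2  [2·signedArea(BGA) = -135 ∩ 2·signedArea(GDE) = -180]
   → G = (33/2, 13/2)

B = (39, 23)
G = (33/2, 13/2)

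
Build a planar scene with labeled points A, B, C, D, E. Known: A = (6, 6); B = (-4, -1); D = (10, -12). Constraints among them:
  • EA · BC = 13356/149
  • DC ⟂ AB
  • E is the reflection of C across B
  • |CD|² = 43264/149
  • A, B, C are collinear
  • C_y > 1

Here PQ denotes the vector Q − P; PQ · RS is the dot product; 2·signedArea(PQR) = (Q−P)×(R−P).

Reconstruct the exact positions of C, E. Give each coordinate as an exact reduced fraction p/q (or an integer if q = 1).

1. C_x = 34/149  [A, B, C are collinear ∩ DC ⟂ AB]
2. C_y = 292/149  [A, B, C are collinear ∩ DC ⟂ AB]
   → C = (34/149, 292/149)
3. E_x = -1226/149  [E is the reflection of C across B]
4. E_y = -590/149  [E is the reflection of C across B]
   → E = (-1226/149, -590/149)

C = (34/149, 292/149)
E = (-1226/149, -590/149)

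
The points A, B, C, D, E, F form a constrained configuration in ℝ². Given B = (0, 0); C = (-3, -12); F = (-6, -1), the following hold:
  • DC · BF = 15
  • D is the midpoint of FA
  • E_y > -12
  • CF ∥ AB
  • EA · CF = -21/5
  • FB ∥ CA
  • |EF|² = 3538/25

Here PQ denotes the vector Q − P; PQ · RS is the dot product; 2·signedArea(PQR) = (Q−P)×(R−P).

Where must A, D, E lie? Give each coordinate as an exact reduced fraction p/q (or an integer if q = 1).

A = (3, -11)
D = (-3/2, -6)
E = (-3/5, -58/5)

1. A_x = 3  [CF ∥ AB ∩ FB ∥ CA]
2. A_y = -11  [CF ∥ AB ∩ FB ∥ CA]
   → A = (3, -11)
3. D_x = -3/2  [D is the midpoint of FA]
4. D_y = -6  [D is the midpoint of FA]
   → D = (-3/2, -6)
5. E_x = -3/5  [line 3·x + -11·y + -629/5 = 0 ∩ |EF|² = 3538/25]
6. E_y = -58/5  [line 3·x + -11·y + -629/5 = 0 ∩ |EF|² = 3538/25]
   → E = (-3/5, -58/5)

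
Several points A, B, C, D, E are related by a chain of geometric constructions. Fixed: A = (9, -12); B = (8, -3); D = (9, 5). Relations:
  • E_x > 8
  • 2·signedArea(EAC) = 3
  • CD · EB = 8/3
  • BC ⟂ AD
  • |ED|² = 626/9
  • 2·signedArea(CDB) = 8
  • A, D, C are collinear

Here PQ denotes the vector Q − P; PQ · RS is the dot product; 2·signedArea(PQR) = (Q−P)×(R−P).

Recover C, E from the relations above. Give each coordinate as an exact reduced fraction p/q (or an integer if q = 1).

C = (9, -3)
E = (26/3, -10/3)

1. C_x = 9  [A, D, C are collinear ∩ BC ⟂ AD]
2. C_y = -3  [A, D, C are collinear ∩ BC ⟂ AD]
   → C = (9, -3)
3. E_x = 26/3  [2·signedArea(EAC) = 3 ∩ CD · EB = 8/3]
4. E_y = -10/3  [2·signedArea(EAC) = 3 ∩ CD · EB = 8/3]
   → E = (26/3, -10/3)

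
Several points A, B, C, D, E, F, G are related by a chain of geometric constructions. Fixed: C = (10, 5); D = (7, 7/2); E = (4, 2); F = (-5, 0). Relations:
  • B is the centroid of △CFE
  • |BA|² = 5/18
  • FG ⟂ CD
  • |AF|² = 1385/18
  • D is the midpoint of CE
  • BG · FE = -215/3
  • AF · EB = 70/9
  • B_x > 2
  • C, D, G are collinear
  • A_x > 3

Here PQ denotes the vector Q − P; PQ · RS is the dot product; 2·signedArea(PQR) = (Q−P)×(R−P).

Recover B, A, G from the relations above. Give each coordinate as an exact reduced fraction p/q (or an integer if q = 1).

A = (7/2, 13/6)
B = (3, 7/3)
G = (-4, -2)

1. B_x = 3  [B is the centroid of △CFE]
2. B_y = 7/3  [B is the centroid of △CFE]
   → B = (3, 7/3)
3. A_x = 7/2  [line 1·x + -1/3·y + -25/9 = 0 ∩ |AF|² = 1385/18]
4. A_y = 13/6  [line 1·x + -1/3·y + -25/9 = 0 ∩ |AF|² = 1385/18]
   → A = (7/2, 13/6)
5. G_x = -4  [C, D, G are collinear ∩ FG ⟂ CD]
6. G_y = -2  [C, D, G are collinear ∩ FG ⟂ CD]
   → G = (-4, -2)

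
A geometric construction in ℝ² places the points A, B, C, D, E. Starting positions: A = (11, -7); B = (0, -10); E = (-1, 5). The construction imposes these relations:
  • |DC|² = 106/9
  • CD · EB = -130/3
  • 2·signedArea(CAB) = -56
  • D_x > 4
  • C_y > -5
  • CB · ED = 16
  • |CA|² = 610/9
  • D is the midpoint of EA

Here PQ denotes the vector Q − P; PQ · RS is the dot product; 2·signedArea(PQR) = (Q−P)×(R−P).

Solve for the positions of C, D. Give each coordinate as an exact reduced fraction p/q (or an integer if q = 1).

C = (10/3, -4)
D = (5, -1)

1. D_x = 5  [D is the midpoint of EA]
2. D_y = -1  [D is the midpoint of EA]
   → D = (5, -1)
3. C_x = 10/3  [CB · ED = 16 ∩ CD · EB = -130/3]
4. C_y = -4  [CB · ED = 16 ∩ CD · EB = -130/3]
   → C = (10/3, -4)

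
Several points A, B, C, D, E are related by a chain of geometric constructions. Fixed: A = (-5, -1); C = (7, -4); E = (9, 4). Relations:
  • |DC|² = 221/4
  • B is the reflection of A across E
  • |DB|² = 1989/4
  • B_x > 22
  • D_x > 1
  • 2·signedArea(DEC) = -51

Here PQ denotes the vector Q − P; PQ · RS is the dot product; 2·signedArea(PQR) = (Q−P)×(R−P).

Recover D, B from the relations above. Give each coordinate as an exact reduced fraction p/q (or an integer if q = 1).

B = (23, 9)
D = (2, 3/2)

1. D_x = 2  [line 8·x + -2·y + -13 = 0 ∩ |DC|² = 221/4]
2. D_y = 3/2  [line 8·x + -2·y + -13 = 0 ∩ |DC|² = 221/4]
   → D = (2, 3/2)
3. B_x = 23  [B is the reflection of A across E]
4. B_y = 9  [B is the reflection of A across E]
   → B = (23, 9)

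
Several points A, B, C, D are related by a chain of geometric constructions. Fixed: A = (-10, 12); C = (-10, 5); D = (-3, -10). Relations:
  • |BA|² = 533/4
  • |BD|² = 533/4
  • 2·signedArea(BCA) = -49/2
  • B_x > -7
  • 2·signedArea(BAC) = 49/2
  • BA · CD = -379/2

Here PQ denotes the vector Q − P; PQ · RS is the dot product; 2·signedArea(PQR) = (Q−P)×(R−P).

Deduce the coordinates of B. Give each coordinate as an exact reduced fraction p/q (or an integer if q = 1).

1. B_x = -13/2  [2·signedArea(BCA) = -49/2 ∩ BA · CD = -379/2]
2. B_y = 1  [2·signedArea(BCA) = -49/2 ∩ BA · CD = -379/2]
   → B = (-13/2, 1)

B = (-13/2, 1)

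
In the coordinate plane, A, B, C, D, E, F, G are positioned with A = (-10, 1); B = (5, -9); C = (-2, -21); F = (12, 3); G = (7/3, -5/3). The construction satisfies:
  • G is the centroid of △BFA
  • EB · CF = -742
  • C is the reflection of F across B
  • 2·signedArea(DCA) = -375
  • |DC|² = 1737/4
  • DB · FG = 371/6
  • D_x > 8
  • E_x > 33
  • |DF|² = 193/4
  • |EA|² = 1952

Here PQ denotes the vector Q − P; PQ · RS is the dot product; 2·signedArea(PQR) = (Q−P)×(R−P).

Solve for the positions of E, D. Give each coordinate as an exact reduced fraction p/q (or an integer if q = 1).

1. E_x = 34  [line -14·x + -24·y + 596 = 0 ∩ |EA|² = 1952]
2. E_y = 5  [line -14·x + -24·y + 596 = 0 ∩ |EA|² = 1952]
   → E = (34, 5)
3. D_x = 17/2  [DB · FG = 371/6 ∩ 2·signedArea(DCA) = -375]
4. D_y = -3  [DB · FG = 371/6 ∩ 2·signedArea(DCA) = -375]
   → D = (17/2, -3)

D = (17/2, -3)
E = (34, 5)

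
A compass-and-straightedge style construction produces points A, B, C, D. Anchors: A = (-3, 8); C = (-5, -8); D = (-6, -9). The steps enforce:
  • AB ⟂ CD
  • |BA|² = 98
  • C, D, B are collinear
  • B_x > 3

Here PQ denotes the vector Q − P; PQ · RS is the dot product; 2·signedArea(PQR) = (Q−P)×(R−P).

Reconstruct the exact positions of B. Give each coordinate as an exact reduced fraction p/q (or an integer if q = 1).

B = (4, 1)

1. B_x = 4  [C, D, B are collinear ∩ AB ⟂ CD]
2. B_y = 1  [C, D, B are collinear ∩ AB ⟂ CD]
   → B = (4, 1)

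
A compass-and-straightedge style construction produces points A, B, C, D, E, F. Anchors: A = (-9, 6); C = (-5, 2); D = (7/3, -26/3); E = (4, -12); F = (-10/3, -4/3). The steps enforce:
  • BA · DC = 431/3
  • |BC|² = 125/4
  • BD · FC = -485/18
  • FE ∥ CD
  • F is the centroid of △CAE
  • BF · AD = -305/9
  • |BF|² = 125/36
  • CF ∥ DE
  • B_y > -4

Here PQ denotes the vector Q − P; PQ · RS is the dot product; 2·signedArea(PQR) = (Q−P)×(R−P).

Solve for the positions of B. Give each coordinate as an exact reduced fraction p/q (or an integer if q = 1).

B = (-5/2, -3)

1. B_x = -5/2  [BA · DC = 431/3 ∩ BF · AD = -305/9]
2. B_y = -3  [BA · DC = 431/3 ∩ BF · AD = -305/9]
   → B = (-5/2, -3)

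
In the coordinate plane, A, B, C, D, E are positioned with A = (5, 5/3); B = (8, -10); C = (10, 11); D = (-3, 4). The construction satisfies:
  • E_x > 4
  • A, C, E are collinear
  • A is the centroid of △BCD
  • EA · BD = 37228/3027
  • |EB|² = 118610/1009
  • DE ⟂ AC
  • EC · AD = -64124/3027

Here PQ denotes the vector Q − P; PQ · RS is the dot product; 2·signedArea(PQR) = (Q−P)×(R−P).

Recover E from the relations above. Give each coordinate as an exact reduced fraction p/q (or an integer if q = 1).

1. E_x = 4225/1009  [A, C, E are collinear ∩ DE ⟂ AC]
2. E_y = 151/1009  [A, C, E are collinear ∩ DE ⟂ AC]
   → E = (4225/1009, 151/1009)

E = (4225/1009, 151/1009)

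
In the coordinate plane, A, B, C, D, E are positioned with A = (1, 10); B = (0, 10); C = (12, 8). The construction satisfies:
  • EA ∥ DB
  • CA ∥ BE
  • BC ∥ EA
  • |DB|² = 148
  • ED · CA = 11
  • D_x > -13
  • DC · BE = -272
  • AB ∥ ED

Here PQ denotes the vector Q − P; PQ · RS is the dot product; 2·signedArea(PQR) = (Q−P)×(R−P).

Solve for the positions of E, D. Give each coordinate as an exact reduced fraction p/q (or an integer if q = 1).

D = (-12, 12)
E = (-11, 12)

1. E_x = -11  [BC ∥ EA ∩ CA ∥ BE]
2. E_y = 12  [BC ∥ EA ∩ CA ∥ BE]
   → E = (-11, 12)
3. D_x = -12  [EA ∥ DB ∩ AB ∥ ED]
4. D_y = 12  [EA ∥ DB ∩ AB ∥ ED]
   → D = (-12, 12)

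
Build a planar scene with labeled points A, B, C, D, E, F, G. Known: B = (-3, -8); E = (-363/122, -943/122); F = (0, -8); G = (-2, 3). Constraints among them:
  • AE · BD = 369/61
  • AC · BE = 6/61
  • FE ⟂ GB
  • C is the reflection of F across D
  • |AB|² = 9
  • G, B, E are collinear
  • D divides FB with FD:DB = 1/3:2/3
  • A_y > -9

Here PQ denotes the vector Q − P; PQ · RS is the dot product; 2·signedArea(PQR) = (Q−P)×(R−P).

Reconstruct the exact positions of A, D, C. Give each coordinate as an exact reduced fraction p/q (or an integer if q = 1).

A = (-6, -8)
C = (-2, -8)
D = (-1, -8)

1. D_x = -1  [D divides FB with FD:DB = 1/3:2/3]
2. D_y = -8  [D divides FB with FD:DB = 1/3:2/3]
   → D = (-1, -8)
3. C_x = -2  [C is the reflection of F across D]
4. C_y = -8  [C is the reflection of F across D]
   → C = (-2, -8)
5. A_x = -6  [AE · BD = 369/61 ∩ AC · BE = 6/61]
6. A_y = -8  [AE · BD = 369/61 ∩ AC · BE = 6/61]
   → A = (-6, -8)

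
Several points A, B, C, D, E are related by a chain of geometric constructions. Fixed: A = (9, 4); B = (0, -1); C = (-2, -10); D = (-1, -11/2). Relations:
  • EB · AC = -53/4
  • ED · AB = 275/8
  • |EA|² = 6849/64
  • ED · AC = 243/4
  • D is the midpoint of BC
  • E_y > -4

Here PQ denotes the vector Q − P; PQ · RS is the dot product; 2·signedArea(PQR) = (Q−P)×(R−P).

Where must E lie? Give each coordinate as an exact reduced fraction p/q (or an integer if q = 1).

1. E_x = 3/2  [ED · AC = 243/4 ∩ ED · AB = 275/8]
2. E_y = -25/8  [ED · AC = 243/4 ∩ ED · AB = 275/8]
   → E = (3/2, -25/8)

E = (3/2, -25/8)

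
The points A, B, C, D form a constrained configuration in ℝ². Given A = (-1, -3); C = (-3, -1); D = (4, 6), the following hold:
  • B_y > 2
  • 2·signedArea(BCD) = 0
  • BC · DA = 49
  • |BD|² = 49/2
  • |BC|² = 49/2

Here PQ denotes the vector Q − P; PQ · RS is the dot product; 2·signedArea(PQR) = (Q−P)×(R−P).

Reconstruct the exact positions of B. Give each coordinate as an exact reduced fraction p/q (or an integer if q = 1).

B = (1/2, 5/2)

1. B_x = 1/2  [2·signedArea(BCD) = 0 ∩ BC · DA = 49]
2. B_y = 5/2  [2·signedArea(BCD) = 0 ∩ BC · DA = 49]
   → B = (1/2, 5/2)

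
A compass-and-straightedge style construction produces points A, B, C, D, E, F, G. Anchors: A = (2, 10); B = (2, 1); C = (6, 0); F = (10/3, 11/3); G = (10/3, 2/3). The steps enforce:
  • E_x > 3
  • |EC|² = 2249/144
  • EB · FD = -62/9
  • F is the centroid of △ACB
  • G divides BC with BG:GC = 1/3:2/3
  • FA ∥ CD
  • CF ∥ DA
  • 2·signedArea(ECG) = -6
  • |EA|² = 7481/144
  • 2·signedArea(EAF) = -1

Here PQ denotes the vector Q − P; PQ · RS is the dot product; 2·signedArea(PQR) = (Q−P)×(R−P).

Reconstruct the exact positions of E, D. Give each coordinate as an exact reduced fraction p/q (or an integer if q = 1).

D = (14/3, 19/3)
E = (10/3, 35/12)

1. E_x = 10/3  [2·signedArea(EAF) = -1 ∩ 2·signedArea(ECG) = -6]
2. E_y = 35/12  [2·signedArea(EAF) = -1 ∩ 2·signedArea(ECG) = -6]
   → E = (10/3, 35/12)
3. D_x = 14/3  [CF ∥ DA ∩ FA ∥ CD]
4. D_y = 19/3  [CF ∥ DA ∩ FA ∥ CD]
   → D = (14/3, 19/3)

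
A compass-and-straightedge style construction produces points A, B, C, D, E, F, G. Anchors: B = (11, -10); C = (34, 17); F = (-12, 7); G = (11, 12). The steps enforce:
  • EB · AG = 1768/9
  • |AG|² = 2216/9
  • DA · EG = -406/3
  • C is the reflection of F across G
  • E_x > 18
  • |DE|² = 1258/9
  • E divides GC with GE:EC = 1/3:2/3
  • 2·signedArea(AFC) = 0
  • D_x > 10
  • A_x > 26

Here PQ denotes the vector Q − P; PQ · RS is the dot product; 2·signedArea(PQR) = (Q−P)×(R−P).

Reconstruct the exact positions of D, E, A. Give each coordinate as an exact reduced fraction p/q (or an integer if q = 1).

1. E_x = 56/3  [E divides GC with GE:EC = 1/3:2/3]
2. E_y = 41/3  [E divides GC with GE:EC = 1/3:2/3]
   → E = (56/3, 41/3)
3. A_x = 79/3  [2·signedArea(AFC) = 0 ∩ EB · AG = 1768/9]
4. A_y = 46/3  [2·signedArea(AFC) = 0 ∩ EB · AG = 1768/9]
   → A = (79/3, 46/3)
5. D_x = 11  [line 23/3·x + 5/3·y + -829/9 = 0 ∩ |DE|² = 1258/9]
6. D_y = 14/3  [line 23/3·x + 5/3·y + -829/9 = 0 ∩ |DE|² = 1258/9]
   → D = (11, 14/3)

A = (79/3, 46/3)
D = (11, 14/3)
E = (56/3, 41/3)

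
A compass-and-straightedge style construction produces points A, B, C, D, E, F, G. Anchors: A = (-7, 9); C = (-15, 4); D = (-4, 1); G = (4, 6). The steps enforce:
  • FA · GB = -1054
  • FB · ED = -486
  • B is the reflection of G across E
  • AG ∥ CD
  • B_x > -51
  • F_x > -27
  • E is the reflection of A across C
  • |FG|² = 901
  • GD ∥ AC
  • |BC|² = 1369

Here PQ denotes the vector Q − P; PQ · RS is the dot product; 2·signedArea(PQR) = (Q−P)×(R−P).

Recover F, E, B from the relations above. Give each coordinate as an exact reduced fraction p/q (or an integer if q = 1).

B = (-50, -8)
E = (-23, -1)
F = (-26, 7)

1. E_x = -23  [E is the reflection of A across C]
2. E_y = -1  [E is the reflection of A across C]
   → E = (-23, -1)
3. B_x = -50  [B is the reflection of G across E]
4. B_y = -8  [B is the reflection of G across E]
   → B = (-50, -8)
5. F_x = -26  [FA · GB = -1054 ∩ FB · ED = -486]
6. F_y = 7  [FA · GB = -1054 ∩ FB · ED = -486]
   → F = (-26, 7)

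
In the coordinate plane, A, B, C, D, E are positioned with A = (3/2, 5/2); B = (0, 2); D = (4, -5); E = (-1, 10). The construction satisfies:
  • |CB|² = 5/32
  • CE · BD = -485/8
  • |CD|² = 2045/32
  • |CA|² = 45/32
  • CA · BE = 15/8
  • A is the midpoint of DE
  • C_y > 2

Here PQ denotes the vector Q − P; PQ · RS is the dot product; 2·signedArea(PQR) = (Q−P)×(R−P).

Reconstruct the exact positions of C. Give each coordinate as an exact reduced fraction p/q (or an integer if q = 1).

C = (3/8, 17/8)

1. C_x = 3/8  [CE · BD = -485/8 ∩ CA · BE = 15/8]
2. C_y = 17/8  [CE · BD = -485/8 ∩ CA · BE = 15/8]
   → C = (3/8, 17/8)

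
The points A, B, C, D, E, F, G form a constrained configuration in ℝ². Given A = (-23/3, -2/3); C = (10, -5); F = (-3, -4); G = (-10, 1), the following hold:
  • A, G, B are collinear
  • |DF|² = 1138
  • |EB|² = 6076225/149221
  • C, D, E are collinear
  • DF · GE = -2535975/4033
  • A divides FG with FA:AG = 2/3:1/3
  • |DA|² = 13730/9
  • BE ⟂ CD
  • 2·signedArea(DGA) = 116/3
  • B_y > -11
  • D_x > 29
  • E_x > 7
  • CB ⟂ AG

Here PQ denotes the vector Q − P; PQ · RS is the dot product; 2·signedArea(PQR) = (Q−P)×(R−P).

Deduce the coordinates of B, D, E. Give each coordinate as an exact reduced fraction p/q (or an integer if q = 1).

1. B_x = 225/37  [A, G, B are collinear ∩ CB ⟂ AG]
2. B_y = -388/37  [A, G, B are collinear ∩ CB ⟂ AG]
   → B = (225/37, -388/37)
3. D_x = 30  [line 5/3·x + 7/3·y + -73/3 = 0 ∩ |DA|² = 13730/9]
4. D_y = -11  [line 5/3·x + 7/3·y + -73/3 = 0 ∩ |DA|² = 13730/9]
   → D = (30, -11)
5. E_x = 31920/4033  [DF · GE = -2535975/4033 ∩ C, D, E are collinear]
6. E_y = -17642/4033  [DF · GE = -2535975/4033 ∩ C, D, E are collinear]
   → E = (31920/4033, -17642/4033)

B = (225/37, -388/37)
D = (30, -11)
E = (31920/4033, -17642/4033)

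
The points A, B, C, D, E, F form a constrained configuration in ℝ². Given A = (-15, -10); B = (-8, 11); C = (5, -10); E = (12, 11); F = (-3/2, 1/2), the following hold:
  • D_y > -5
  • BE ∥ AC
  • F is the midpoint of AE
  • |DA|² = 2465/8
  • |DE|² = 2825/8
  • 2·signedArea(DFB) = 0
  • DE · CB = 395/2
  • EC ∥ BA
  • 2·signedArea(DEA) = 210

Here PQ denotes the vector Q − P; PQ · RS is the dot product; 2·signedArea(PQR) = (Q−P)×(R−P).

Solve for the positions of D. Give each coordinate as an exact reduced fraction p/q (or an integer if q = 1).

D = (7/4, -19/4)

1. D_x = 7/4  [2·signedArea(DFB) = 0 ∩ DE · CB = 395/2]
2. D_y = -19/4  [2·signedArea(DFB) = 0 ∩ DE · CB = 395/2]
   → D = (7/4, -19/4)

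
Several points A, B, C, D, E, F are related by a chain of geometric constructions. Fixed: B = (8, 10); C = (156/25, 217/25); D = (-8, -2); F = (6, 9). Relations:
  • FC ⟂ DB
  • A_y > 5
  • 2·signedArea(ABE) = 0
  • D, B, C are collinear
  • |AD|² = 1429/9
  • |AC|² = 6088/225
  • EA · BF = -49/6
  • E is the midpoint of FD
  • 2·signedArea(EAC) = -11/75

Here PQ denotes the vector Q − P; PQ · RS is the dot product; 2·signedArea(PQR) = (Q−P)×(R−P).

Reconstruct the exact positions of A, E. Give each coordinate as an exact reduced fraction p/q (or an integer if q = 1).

A = (2, 17/3)
E = (-1, 7/2)

1. E_x = -1  [E is the midpoint of FD]
2. E_y = 7/2  [E is the midpoint of FD]
   → E = (-1, 7/2)
3. A_x = 2  [2·signedArea(ABE) = 0 ∩ EA · BF = -49/6]
4. A_y = 17/3  [2·signedArea(ABE) = 0 ∩ EA · BF = -49/6]
   → A = (2, 17/3)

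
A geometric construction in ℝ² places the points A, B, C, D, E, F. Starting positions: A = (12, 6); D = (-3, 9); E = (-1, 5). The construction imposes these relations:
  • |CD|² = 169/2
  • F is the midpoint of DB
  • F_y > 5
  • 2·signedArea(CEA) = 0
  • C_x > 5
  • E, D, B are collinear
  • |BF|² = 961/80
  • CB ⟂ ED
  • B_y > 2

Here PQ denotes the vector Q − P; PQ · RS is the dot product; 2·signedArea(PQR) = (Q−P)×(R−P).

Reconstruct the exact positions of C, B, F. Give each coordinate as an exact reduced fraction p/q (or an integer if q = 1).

B = (1/10, 14/5)
C = (11/2, 11/2)
F = (-29/20, 59/10)

1. C_x = 11/2  [line -1·x + 13·y + -66 = 0 ∩ |CD|² = 169/2]
2. C_y = 11/2  [line -1·x + 13·y + -66 = 0 ∩ |CD|² = 169/2]
   → C = (11/2, 11/2)
3. B_x = 1/10  [E, D, B are collinear ∩ CB ⟂ ED]
4. B_y = 14/5  [E, D, B are collinear ∩ CB ⟂ ED]
   → B = (1/10, 14/5)
5. F_x = -29/20  [F is the midpoint of DB]
6. F_y = 59/10  [F is the midpoint of DB]
   → F = (-29/20, 59/10)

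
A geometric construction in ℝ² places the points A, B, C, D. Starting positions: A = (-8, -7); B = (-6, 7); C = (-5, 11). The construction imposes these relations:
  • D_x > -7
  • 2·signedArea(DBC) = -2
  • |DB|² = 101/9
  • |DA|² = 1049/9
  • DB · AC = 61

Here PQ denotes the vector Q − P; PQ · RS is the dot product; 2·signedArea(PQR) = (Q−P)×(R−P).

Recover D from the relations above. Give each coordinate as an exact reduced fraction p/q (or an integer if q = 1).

1. D_x = -19/3  [2·signedArea(DBC) = -2 ∩ DB · AC = 61]
2. D_y = 11/3  [2·signedArea(DBC) = -2 ∩ DB · AC = 61]
   → D = (-19/3, 11/3)

D = (-19/3, 11/3)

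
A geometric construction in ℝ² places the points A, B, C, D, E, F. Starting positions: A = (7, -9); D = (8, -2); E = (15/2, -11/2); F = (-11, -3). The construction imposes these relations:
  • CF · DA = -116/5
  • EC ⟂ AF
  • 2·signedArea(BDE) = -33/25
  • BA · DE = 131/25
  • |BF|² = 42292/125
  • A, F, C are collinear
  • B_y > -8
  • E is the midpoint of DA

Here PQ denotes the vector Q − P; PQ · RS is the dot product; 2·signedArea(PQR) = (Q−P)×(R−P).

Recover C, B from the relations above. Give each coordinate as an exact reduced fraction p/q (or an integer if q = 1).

B = (171/25, -187/25)
C = (32/5, -44/5)

1. C_x = 32/5  [A, F, C are collinear ∩ EC ⟂ AF]
2. C_y = -44/5  [A, F, C are collinear ∩ EC ⟂ AF]
   → C = (32/5, -44/5)
3. B_x = 171/25  [BA · DE = 131/25 ∩ 2·signedArea(BDE) = -33/25]
4. B_y = -187/25  [BA · DE = 131/25 ∩ 2·signedArea(BDE) = -33/25]
   → B = (171/25, -187/25)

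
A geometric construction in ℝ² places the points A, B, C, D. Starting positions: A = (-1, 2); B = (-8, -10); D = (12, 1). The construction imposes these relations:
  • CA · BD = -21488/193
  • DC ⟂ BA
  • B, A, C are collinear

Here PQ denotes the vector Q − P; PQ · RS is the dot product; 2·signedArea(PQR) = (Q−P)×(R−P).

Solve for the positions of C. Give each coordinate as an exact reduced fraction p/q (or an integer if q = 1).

C = (360/193, 1334/193)

1. C_x = 360/193  [B, A, C are collinear ∩ DC ⟂ BA]
2. C_y = 1334/193  [B, A, C are collinear ∩ DC ⟂ BA]
   → C = (360/193, 1334/193)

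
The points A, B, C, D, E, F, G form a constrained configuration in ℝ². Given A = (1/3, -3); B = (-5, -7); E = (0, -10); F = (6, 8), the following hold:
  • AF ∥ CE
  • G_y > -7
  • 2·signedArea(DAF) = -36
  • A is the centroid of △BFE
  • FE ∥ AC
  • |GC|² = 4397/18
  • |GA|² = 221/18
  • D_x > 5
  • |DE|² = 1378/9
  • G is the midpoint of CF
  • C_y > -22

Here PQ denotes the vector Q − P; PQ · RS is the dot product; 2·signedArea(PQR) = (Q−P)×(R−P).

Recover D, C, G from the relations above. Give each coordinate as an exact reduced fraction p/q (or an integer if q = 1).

C = (-17/3, -21)
D = (17/3, 1)
G = (1/6, -13/2)

1. D_x = 17/3  [line -11·x + 17/3·y + 170/3 = 0 ∩ |DE|² = 1378/9]
2. D_y = 1  [line -11·x + 17/3·y + 170/3 = 0 ∩ |DE|² = 1378/9]
   → D = (17/3, 1)
3. C_x = -17/3  [AF ∥ CE ∩ FE ∥ AC]
4. C_y = -21  [AF ∥ CE ∩ FE ∥ AC]
   → C = (-17/3, -21)
5. G_x = 1/6  [G is the midpoint of CF]
6. G_y = -13/2  [G is the midpoint of CF]
   → G = (1/6, -13/2)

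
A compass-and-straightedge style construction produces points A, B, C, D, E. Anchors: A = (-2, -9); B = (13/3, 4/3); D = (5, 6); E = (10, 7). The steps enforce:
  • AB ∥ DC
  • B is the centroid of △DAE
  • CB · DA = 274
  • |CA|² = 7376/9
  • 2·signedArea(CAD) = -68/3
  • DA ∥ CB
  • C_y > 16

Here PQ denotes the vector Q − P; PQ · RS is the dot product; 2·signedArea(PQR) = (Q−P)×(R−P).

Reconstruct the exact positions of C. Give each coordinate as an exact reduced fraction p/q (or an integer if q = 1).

C = (34/3, 49/3)

1. C_x = 34/3  [DA ∥ CB ∩ AB ∥ DC]
2. C_y = 49/3  [DA ∥ CB ∩ AB ∥ DC]
   → C = (34/3, 49/3)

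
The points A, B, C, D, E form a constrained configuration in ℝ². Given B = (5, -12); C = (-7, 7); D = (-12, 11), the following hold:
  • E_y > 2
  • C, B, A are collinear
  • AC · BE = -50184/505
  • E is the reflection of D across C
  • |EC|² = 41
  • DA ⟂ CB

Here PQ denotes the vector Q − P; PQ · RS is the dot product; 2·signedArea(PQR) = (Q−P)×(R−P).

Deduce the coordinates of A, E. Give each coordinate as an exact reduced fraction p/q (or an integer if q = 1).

1. A_x = -5167/505  [C, B, A are collinear ∩ DA ⟂ CB]
2. A_y = 6119/505  [C, B, A are collinear ∩ DA ⟂ CB]
   → A = (-5167/505, 6119/505)
3. E_x = -2  [E is the reflection of D across C]
4. E_y = 3  [E is the reflection of D across C]
   → E = (-2, 3)

A = (-5167/505, 6119/505)
E = (-2, 3)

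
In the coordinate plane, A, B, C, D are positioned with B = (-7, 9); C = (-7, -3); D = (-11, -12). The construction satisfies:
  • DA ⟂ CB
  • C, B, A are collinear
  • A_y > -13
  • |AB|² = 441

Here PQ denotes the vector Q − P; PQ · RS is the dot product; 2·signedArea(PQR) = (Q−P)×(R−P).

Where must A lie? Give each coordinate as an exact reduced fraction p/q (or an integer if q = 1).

A = (-7, -12)

1. A_x = -7  [C, B, A are collinear ∩ DA ⟂ CB]
2. A_y = -12  [C, B, A are collinear ∩ DA ⟂ CB]
   → A = (-7, -12)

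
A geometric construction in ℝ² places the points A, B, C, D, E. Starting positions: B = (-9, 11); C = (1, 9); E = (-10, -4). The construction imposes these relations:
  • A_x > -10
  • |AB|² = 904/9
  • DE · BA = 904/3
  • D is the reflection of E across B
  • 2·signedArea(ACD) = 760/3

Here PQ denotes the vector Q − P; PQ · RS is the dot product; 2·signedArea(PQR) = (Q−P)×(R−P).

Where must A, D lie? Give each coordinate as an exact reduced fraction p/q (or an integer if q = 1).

1. D_x = -8  [D is the reflection of E across B]
2. D_y = 26  [D is the reflection of E across B]
   → D = (-8, 26)
3. A_x = -29/3  [2·signedArea(ACD) = 760/3 ∩ DE · BA = 904/3]
4. A_y = 1  [2·signedArea(ACD) = 760/3 ∩ DE · BA = 904/3]
   → A = (-29/3, 1)

A = (-29/3, 1)
D = (-8, 26)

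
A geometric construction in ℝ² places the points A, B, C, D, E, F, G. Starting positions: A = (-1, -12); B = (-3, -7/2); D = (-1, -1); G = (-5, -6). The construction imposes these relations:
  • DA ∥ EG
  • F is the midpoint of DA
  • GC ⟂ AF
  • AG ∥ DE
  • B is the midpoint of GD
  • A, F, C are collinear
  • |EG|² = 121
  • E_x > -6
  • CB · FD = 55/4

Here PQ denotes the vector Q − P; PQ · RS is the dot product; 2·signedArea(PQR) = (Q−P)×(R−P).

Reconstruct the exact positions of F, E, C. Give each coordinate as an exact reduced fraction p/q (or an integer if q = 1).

C = (-1, -6)
E = (-5, 5)
F = (-1, -13/2)

1. F_x = -1  [F is the midpoint of DA]
2. F_y = -13/2  [F is the midpoint of DA]
   → F = (-1, -13/2)
3. E_x = -5  [DA ∥ EG ∩ AG ∥ DE]
4. E_y = 5  [DA ∥ EG ∩ AG ∥ DE]
   → E = (-5, 5)
5. C_x = -1  [A, F, C are collinear ∩ GC ⟂ AF]
6. C_y = -6  [A, F, C are collinear ∩ GC ⟂ AF]
   → C = (-1, -6)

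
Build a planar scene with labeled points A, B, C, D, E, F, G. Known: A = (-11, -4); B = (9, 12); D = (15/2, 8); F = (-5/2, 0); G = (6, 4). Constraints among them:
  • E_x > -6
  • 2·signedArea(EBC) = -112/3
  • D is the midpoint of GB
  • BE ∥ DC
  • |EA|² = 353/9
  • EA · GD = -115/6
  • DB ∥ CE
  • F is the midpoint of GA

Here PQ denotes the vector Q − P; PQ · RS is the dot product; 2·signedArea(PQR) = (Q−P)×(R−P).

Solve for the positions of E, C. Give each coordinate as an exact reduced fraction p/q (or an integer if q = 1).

C = (-41/6, -16/3)
E = (-16/3, -4/3)

1. E_x = -16/3  [line -3/2·x + -4·y + -40/3 = 0 ∩ |EA|² = 353/9]
2. E_y = -4/3  [line -3/2·x + -4·y + -40/3 = 0 ∩ |EA|² = 353/9]
   → E = (-16/3, -4/3)
3. C_x = -41/6  [2·signedArea(EBC) = -112/3 ∩ DB ∥ CE]
4. C_y = -16/3  [2·signedArea(EBC) = -112/3 ∩ DB ∥ CE]
   → C = (-41/6, -16/3)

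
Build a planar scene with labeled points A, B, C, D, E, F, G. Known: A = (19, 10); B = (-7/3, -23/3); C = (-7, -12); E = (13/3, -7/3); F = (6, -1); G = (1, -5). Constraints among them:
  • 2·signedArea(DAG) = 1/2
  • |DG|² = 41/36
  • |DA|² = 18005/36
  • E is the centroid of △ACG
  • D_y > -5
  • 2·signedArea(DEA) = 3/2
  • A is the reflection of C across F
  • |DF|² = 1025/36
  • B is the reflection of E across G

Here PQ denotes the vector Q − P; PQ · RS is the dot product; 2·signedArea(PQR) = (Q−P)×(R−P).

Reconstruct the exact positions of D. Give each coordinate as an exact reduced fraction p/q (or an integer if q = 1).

D = (11/6, -13/3)

1. D_x = 11/6  [2·signedArea(DAG) = 1/2 ∩ 2·signedArea(DEA) = 3/2]
2. D_y = -13/3  [2·signedArea(DAG) = 1/2 ∩ 2·signedArea(DEA) = 3/2]
   → D = (11/6, -13/3)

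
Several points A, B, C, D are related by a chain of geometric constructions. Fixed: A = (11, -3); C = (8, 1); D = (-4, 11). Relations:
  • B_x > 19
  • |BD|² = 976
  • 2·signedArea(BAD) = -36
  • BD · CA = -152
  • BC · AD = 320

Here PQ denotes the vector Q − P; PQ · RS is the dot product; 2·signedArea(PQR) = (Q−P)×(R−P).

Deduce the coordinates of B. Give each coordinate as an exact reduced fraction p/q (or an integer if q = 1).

B = (20, -9)

1. B_x = 20  [BC · AD = 320 ∩ BD · CA = -152]
2. B_y = -9  [BC · AD = 320 ∩ BD · CA = -152]
   → B = (20, -9)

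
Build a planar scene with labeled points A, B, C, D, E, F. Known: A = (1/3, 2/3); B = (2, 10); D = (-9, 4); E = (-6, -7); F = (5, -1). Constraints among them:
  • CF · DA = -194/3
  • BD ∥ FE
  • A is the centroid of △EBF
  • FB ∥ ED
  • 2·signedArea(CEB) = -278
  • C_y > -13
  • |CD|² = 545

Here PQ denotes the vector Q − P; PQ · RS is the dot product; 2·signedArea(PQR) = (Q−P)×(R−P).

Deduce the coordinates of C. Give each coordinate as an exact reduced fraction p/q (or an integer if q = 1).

1. C_x = 8  [2·signedArea(CEB) = -278 ∩ CF · DA = -194/3]
2. C_y = -12  [2·signedArea(CEB) = -278 ∩ CF · DA = -194/3]
   → C = (8, -12)

C = (8, -12)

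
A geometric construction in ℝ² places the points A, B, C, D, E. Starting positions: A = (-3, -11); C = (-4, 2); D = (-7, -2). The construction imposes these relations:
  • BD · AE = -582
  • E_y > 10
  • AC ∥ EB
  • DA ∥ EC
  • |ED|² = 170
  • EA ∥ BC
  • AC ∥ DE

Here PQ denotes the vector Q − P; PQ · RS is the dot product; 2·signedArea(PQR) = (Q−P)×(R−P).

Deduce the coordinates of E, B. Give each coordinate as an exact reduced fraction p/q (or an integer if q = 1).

B = (-9, 24)
E = (-8, 11)

1. E_x = -8  [DA ∥ EC ∩ AC ∥ DE]
2. E_y = 11  [DA ∥ EC ∩ AC ∥ DE]
   → E = (-8, 11)
3. B_x = -9  [EA ∥ BC ∩ AC ∥ EB]
4. B_y = 24  [EA ∥ BC ∩ AC ∥ EB]
   → B = (-9, 24)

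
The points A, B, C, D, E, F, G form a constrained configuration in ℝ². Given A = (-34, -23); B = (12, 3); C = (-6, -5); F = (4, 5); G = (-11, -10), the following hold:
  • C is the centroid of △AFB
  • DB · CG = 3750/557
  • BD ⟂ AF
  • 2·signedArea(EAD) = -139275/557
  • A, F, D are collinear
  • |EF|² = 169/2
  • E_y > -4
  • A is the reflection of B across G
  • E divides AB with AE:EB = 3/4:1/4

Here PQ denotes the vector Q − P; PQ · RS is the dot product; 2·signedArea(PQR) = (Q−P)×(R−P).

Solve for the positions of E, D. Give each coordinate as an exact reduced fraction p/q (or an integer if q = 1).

1. E_x = 1/2  [E divides AB with AE:EB = 3/4:1/4]
2. E_y = -7/2  [E divides AB with AE:EB = 3/4:1/4]
   → E = (1/2, -7/2)
3. D_x = 4584/557  [A, F, D are collinear ∩ BD ⟂ AF]
4. D_y = 4521/557  [A, F, D are collinear ∩ BD ⟂ AF]
   → D = (4584/557, 4521/557)

D = (4584/557, 4521/557)
E = (1/2, -7/2)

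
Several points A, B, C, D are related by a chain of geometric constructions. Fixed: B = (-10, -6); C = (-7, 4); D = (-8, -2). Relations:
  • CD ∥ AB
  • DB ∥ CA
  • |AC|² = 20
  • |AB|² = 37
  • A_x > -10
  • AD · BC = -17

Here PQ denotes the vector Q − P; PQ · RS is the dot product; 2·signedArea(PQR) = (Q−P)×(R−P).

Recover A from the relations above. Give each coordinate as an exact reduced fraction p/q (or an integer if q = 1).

1. A_x = -9  [CD ∥ AB ∩ DB ∥ CA]
2. A_y = 0  [CD ∥ AB ∩ DB ∥ CA]
   → A = (-9, 0)

A = (-9, 0)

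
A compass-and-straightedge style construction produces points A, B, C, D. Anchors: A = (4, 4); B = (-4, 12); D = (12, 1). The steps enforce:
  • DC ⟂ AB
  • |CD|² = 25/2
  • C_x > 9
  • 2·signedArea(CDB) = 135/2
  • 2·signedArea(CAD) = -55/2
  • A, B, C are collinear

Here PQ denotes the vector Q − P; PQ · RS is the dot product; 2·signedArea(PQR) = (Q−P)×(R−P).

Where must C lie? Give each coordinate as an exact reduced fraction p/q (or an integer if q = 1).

1. C_x = 19/2  [A, B, C are collinear ∩ DC ⟂ AB]
2. C_y = -3/2  [A, B, C are collinear ∩ DC ⟂ AB]
   → C = (19/2, -3/2)

C = (19/2, -3/2)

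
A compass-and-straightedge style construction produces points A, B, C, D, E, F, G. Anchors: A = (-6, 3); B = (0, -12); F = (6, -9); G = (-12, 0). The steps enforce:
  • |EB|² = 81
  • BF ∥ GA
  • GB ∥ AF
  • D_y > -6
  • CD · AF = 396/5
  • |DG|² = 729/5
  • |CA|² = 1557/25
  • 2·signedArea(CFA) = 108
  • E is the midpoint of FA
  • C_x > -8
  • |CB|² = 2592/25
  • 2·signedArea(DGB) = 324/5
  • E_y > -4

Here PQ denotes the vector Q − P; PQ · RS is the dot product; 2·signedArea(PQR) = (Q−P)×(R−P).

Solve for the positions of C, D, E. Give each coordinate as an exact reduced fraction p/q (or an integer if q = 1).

1. C_x = -36/5  [line -12·x + -12·y + -144 = 0 ∩ |CA|² = 1557/25]
2. C_y = -24/5  [line -12·x + -12·y + -144 = 0 ∩ |CA|² = 1557/25]
   → C = (-36/5, -24/5)
3. D_x = -6/5  [2·signedArea(DGB) = 324/5 ∩ CD · AF = 396/5]
4. D_y = -27/5  [2·signedArea(DGB) = 324/5 ∩ CD · AF = 396/5]
   → D = (-6/5, -27/5)
5. E_x = 0  [E is the midpoint of FA]
6. E_y = -3  [E is the midpoint of FA]
   → E = (0, -3)

C = (-36/5, -24/5)
D = (-6/5, -27/5)
E = (0, -3)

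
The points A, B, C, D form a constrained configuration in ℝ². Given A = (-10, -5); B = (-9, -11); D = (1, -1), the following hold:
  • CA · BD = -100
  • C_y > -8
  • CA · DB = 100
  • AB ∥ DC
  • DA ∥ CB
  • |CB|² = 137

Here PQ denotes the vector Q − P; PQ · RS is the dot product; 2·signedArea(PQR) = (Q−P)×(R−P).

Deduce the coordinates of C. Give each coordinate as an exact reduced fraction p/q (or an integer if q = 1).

1. C_x = 2  [DA ∥ CB ∩ AB ∥ DC]
2. C_y = -7  [DA ∥ CB ∩ AB ∥ DC]
   → C = (2, -7)

C = (2, -7)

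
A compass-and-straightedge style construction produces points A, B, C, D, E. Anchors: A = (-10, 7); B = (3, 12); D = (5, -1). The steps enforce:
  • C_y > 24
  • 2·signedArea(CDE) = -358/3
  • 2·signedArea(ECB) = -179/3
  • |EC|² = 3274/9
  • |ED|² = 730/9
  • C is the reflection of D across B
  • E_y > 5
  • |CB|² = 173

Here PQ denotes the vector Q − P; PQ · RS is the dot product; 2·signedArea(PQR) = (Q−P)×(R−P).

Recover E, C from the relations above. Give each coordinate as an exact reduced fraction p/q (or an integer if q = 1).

C = (1, 25)
E = (-2/3, 6)

1. C_x = 1  [C is the reflection of D across B]
2. C_y = 25  [C is the reflection of D across B]
   → C = (1, 25)
3. E_x = -2/3  [line 13·x + 2·y + -10/3 = 0 ∩ |ED|² = 730/9]
4. E_y = 6  [line 13·x + 2·y + -10/3 = 0 ∩ |ED|² = 730/9]
   → E = (-2/3, 6)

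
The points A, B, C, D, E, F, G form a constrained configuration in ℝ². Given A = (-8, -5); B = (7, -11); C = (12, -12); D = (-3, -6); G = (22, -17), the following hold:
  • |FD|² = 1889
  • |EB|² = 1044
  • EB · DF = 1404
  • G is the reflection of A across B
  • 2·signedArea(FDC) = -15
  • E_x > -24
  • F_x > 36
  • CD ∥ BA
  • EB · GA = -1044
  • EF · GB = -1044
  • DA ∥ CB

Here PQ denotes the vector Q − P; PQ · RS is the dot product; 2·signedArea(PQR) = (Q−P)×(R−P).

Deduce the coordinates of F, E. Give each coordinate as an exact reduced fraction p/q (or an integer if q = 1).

1. F_x = 37  [line 6·x + 15·y + 123 = 0 ∩ |FD|² = 1889]
2. F_y = -23  [line 6·x + 15·y + 123 = 0 ∩ |FD|² = 1889]
   → F = (37, -23)
3. E_x = -23  [EB · DF = 1404 ∩ EF · GB = -1044]
4. E_y = 1  [EB · DF = 1404 ∩ EF · GB = -1044]
   → E = (-23, 1)

E = (-23, 1)
F = (37, -23)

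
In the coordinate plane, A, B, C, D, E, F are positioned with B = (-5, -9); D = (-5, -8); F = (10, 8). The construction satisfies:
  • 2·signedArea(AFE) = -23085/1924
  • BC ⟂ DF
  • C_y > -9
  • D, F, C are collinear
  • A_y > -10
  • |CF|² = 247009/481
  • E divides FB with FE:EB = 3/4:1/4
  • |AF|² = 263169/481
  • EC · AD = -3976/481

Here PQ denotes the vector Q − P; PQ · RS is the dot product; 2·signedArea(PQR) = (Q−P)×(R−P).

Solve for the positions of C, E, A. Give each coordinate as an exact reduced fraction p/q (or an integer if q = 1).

A = (-2885/481, -4360/481)
C = (-2645/481, -4104/481)
E = (-5/4, -19/4)

1. C_x = -2645/481  [D, F, C are collinear ∩ BC ⟂ DF]
2. C_y = -4104/481  [D, F, C are collinear ∩ BC ⟂ DF]
   → C = (-2645/481, -4104/481)
3. E_x = -5/4  [E divides FB with FE:EB = 3/4:1/4]
4. E_y = -19/4  [E divides FB with FE:EB = 3/4:1/4]
   → E = (-5/4, -19/4)
5. A_x = -2885/481  [2·signedArea(AFE) = -23085/1924 ∩ EC · AD = -3976/481]
6. A_y = -4360/481  [2·signedArea(AFE) = -23085/1924 ∩ EC · AD = -3976/481]
   → A = (-2885/481, -4360/481)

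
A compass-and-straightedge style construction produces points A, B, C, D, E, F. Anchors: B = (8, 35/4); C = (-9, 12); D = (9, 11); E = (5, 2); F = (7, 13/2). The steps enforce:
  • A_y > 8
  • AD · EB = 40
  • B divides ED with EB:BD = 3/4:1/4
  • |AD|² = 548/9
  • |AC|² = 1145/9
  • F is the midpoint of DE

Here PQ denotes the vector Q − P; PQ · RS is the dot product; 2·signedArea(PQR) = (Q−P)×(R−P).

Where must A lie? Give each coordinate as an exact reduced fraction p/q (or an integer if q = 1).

1. A_x = 5/3  [line -3·x + -27/4·y + 245/4 = 0 ∩ |AD|² = 548/9]
2. A_y = 25/3  [line -3·x + -27/4·y + 245/4 = 0 ∩ |AD|² = 548/9]
   → A = (5/3, 25/3)

A = (5/3, 25/3)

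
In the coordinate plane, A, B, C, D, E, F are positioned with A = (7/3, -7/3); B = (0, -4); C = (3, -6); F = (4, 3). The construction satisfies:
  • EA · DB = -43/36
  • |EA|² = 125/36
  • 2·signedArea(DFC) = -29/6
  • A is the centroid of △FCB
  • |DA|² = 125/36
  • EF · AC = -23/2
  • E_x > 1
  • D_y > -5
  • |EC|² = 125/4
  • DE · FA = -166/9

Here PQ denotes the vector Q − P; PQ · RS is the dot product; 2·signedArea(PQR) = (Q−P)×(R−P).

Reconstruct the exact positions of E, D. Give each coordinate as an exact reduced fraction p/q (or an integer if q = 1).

D = (8/3, -25/6)
E = (2, -1/2)

1. E_x = 2  [line -2/3·x + 11/3·y + 19/6 = 0 ∩ |EA|² = 125/36]
2. E_y = -1/2  [line -2/3·x + 11/3·y + 19/6 = 0 ∩ |EA|² = 125/36]
   → E = (2, -1/2)
3. D_x = 8/3  [EA · DB = -43/36 ∩ DE · FA = -166/9]
4. D_y = -25/6  [EA · DB = -43/36 ∩ DE · FA = -166/9]
   → D = (8/3, -25/6)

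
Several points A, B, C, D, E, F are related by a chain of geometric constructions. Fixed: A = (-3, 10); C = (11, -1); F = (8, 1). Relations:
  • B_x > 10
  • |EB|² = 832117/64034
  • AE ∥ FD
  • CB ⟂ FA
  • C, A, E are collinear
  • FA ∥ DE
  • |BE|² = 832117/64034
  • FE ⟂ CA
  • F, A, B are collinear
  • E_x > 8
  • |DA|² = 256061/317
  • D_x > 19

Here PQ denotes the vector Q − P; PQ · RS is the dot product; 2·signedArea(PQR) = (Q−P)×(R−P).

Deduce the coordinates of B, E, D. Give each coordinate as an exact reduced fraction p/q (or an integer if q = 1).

1. B_x = 2177/202  [F, A, B are collinear ∩ CB ⟂ FA]
2. B_y = -257/202  [F, A, B are collinear ∩ CB ⟂ FA]
   → B = (2177/202, -257/202)
3. E_x = 2591/317  [C, A, E are collinear ∩ FE ⟂ CA]
4. E_y = 387/317  [C, A, E are collinear ∩ FE ⟂ CA]
   → E = (2591/317, 387/317)
5. D_x = 6078/317  [FA ∥ DE ∩ AE ∥ FD]
6. D_y = -2466/317  [FA ∥ DE ∩ AE ∥ FD]
   → D = (6078/317, -2466/317)

B = (2177/202, -257/202)
D = (6078/317, -2466/317)
E = (2591/317, 387/317)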